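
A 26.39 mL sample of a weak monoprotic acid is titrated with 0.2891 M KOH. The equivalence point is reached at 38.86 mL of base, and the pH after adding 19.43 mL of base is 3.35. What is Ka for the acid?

19.43 mL is half of the equivalence volume, so this is the half-equivalence point where [HA] = [A^-].
At half-equivalence pH = pKa, so pKa = 3.35.
Ka = 10^(-3.35) = 4.5 x 10^-4.

4.5 x 10^-4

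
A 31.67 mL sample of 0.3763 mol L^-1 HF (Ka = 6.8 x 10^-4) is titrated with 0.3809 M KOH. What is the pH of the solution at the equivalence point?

n(HF) = 0.3763 x 0.03167 = 0.01192 mol; V(KOH) at equivalence = 0.01192/0.3809 = 0.03129 L.
At equivalence all the acid is converted to F-; total volume = 0.03167 + 0.03129 = 0.06296 L, so [F-] = 0.01192/0.06296 = 0.1893 M.
Kb = Kw/Ka = 1.0e-14 / 6.8 x 10^-4 = 1.47e-11.
[OH^-] = sqrt(Kb x [F-]) = sqrt(1.47e-11 x 0.1893) = 1.67e-6 M.
pOH = 5.78, so pH = 14.00 - 5.78 = 8.22.

8.22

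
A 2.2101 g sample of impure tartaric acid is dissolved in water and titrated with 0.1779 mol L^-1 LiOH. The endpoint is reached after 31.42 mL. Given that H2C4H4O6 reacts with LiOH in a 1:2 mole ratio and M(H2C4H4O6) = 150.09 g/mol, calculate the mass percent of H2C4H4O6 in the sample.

19.0%

n(LiOH) = 0.1779 x 0.03142 = 0.005590 mol.
n(H2C4H4O6) = 0.005590 / 2 = 0.002795 mol.
mass of H2C4H4O6 = 0.002795 x 150.09 = 0.4195 g.
% purity = 0.4195 / 2.2101 x 100 = 19.0%.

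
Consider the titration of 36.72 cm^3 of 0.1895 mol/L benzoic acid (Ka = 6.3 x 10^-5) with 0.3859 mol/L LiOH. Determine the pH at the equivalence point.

n(C6H5COOH) = 0.1895 x 0.03672 = 0.006958 mol; V(LiOH) at equivalence = 0.006958/0.3859 = 0.01803 L.
At equivalence all the acid is converted to C6H5COO-; total volume = 0.03672 + 0.01803 = 0.05475 L, so [C6H5COO-] = 0.006958/0.05475 = 0.1271 M.
Kb = Kw/Ka = 1.0e-14 / 6.3 x 10^-5 = 1.59e-10.
[OH^-] = sqrt(Kb x [C6H5COO-]) = sqrt(1.59e-10 x 0.1271) = 4.49e-6 M.
pOH = 5.35, so pH = 14.00 - 5.35 = 8.65.

8.65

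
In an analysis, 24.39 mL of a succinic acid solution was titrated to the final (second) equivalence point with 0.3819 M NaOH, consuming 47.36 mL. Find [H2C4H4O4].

0.371 M

n(NaOH) = 0.3819 x 0.04736 = 0.01809 mol.
At the final (second) equivalence point, 2 mol OH^- react per mol H2C4H4O4, so n(H2C4H4O4) = 0.01809 / 2 = 0.009043 mol.
[H2C4H4O4] = 0.009043 / 0.02439 L = 0.371 M.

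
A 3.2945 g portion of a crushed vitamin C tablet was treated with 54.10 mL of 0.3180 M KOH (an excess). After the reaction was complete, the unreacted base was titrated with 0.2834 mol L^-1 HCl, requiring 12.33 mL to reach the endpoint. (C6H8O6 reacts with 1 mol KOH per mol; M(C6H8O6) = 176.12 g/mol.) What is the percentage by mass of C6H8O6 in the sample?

73.3%

Total n(KOH) added = 0.3180 x 0.05410 = 0.01720 mol.
n(HCl) used = 0.2834 x 0.01233 = 0.003494 mol, which equals the excess n(KOH).
So n(KOH) consumed by the sample = 0.01720 - 0.003494 = 0.01371 mol.
n(C6H8O6) = 0.01371 / 1 = 0.01371 mol.
mass C6H8O6 = 0.01371 x 176.12 = 2.415 g, so %C6H8O6 = 2.415/3.2945 x 100 = 73.3%.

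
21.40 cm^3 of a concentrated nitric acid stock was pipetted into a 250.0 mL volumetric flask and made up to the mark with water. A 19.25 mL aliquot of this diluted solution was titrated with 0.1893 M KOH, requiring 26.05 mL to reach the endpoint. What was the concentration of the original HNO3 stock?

n(KOH) = 0.1893 x 0.02605 = 0.004931 mol.
n(HNO3) in the aliquot = 0.004931 mol.
[diluted HNO3] = 0.004931 / 0.01925 = 0.2562 M.
Dilution factor = 250.0/21.40 = 11.68, so [stock] = 0.2562 x 11.68 = 2.99 M.

2.99 M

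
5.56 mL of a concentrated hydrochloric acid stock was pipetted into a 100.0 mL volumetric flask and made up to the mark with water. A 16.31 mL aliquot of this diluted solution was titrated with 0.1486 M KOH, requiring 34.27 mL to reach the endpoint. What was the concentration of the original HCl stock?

5.62 M

n(KOH) = 0.1486 x 0.03427 = 0.005093 mol.
n(HCl) in the aliquot = 0.005093 mol.
[diluted HCl] = 0.005093 / 0.01631 = 0.3122 M.
Dilution factor = 100.0/5.560 = 17.99, so [stock] = 0.3122 x 17.99 = 5.62 M.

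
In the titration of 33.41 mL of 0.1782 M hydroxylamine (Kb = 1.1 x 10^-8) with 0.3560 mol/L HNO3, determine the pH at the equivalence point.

n(NH2OH) = 0.1782 x 0.03341 = 0.005954 mol; V(HNO3) at equivalence = 0.005954/0.3560 = 0.01672 L.
At equivalence the base is fully converted to NH3OH+; total volume = 0.05013 L, so [NH3OH+] = 0.005954/0.05013 = 0.1188 M.
Ka(NH3OH+) = Kw/Kb = 1.0e-14 / 1.1 x 10^-8 = 9.09e-7.
[H^+] = sqrt(Ka x [NH3OH+]) = sqrt(9.09e-7 x 0.1188) = 0.000329 M.
pH = -log(0.000329) = 3.48.

3.48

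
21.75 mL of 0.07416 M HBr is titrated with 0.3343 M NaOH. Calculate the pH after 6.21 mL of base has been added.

12.22

n(acid) = 0.07416 x 0.02175 = 0.001613 mol; n(NaOH) added = 0.3343 x 0.006210 = 0.002076 mol.
Base is in excess by 0.002076 - 0.001613 = 0.0004630 mol in a total volume of 0.02796 L.
[OH^-] = 0.0004630/0.02796 = 0.01656 M, so pOH = 1.78 and pH = 14.00 - 1.78 = 12.22.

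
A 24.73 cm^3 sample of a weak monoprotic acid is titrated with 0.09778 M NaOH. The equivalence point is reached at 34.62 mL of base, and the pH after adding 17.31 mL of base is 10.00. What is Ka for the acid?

17.31 mL is half of the equivalence volume, so this is the half-equivalence point where [HA] = [A^-].
At half-equivalence pH = pKa, so pKa = 10.00.
Ka = 10^(-10.00) = 1.0 x 10^-10.

1.0 x 10^-10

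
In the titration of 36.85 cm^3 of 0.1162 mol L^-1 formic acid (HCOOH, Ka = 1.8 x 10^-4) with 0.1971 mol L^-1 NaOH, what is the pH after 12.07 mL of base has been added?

3.84

Initial n(HCOOH) = 0.1162 x 0.03685 = 0.004282 mol.
n(NaOH) added = 0.1971 x 0.01207 = 0.002379 mol, converting that many moles of HCOOH to HCOO-.
Remaining n(HCOOH) = 0.001903 mol; n(HCOO-) = 0.002379 mol.
By Henderson-Hasselbalch, pH = pKa + log([A^-]/[HA]) = 3.74 + log(0.002379/0.001903) = 3.74 + (+0.10) = 3.84.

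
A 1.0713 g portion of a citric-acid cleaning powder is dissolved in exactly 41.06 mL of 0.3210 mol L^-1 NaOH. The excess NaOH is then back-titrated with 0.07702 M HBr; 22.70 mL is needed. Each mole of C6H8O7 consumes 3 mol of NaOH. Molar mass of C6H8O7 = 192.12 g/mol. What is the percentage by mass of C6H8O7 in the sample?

68.3%

Total n(NaOH) added = 0.3210 x 0.04106 = 0.01318 mol.
n(HBr) used = 0.07702 x 0.02270 = 0.001748 mol, which equals the excess n(NaOH).
So n(NaOH) consumed by the sample = 0.01318 - 0.001748 = 0.01143 mol.
n(C6H8O7) = 0.01143 / 3 = 0.003811 mol.
mass C6H8O7 = 0.003811 x 192.12 = 0.7321 g, so %C6H8O7 = 0.7321/1.0713 x 100 = 68.3%.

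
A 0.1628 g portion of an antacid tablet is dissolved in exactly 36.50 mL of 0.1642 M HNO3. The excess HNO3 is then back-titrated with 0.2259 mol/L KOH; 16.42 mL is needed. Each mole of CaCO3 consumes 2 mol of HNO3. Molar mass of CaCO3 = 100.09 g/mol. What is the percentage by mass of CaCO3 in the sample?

Total n(HNO3) added = 0.1642 x 0.03650 = 0.005993 mol.
n(KOH) used = 0.2259 x 0.01642 = 0.003709 mol, which equals the excess n(HNO3).
So n(HNO3) consumed by the sample = 0.005993 - 0.003709 = 0.002284 mol.
n(CaCO3) = 0.002284 / 2 = 0.001142 mol.
mass CaCO3 = 0.001142 x 100.09 = 0.1143 g, so %CaCO3 = 0.1143/0.1628 x 100 = 70.2%.

70.2%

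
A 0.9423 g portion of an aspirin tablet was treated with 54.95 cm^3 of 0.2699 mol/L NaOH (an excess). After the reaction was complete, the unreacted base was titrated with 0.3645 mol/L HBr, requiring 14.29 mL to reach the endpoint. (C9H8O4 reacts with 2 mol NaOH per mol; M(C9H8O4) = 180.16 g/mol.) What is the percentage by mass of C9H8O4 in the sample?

92.0%

Total n(NaOH) added = 0.2699 x 0.05495 = 0.01483 mol.
n(HBr) used = 0.3645 x 0.01429 = 0.005209 mol, which equals the excess n(NaOH).
So n(NaOH) consumed by the sample = 0.01483 - 0.005209 = 0.009622 mol.
n(C9H8O4) = 0.009622 / 2 = 0.004811 mol.
mass C9H8O4 = 0.004811 x 180.16 = 0.8668 g, so %C9H8O4 = 0.8668/0.9423 x 100 = 92.0%.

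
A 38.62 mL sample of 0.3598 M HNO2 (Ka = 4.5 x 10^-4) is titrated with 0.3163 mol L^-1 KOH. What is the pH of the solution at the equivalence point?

8.29

n(HNO2) = 0.3598 x 0.03862 = 0.01390 mol; V(KOH) at equivalence = 0.01390/0.3163 = 0.04393 L.
At equivalence all the acid is converted to NO2-; total volume = 0.03862 + 0.04393 = 0.08255 L, so [NO2-] = 0.01390/0.08255 = 0.1683 M.
Kb = Kw/Ka = 1.0e-14 / 4.5 x 10^-4 = 2.22e-11.
[OH^-] = sqrt(Kb x [NO2-]) = sqrt(2.22e-11 x 0.1683) = 1.93e-6 M.
pOH = 5.71, so pH = 14.00 - 5.71 = 8.29.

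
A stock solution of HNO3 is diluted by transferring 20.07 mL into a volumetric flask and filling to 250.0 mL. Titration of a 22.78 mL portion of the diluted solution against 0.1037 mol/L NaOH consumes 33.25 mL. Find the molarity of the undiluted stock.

n(NaOH) = 0.1037 x 0.03325 = 0.003448 mol.
n(HNO3) in the aliquot = 0.003448 mol.
[diluted HNO3] = 0.003448 / 0.02278 = 0.1514 M.
Dilution factor = 250.0/20.07 = 12.46, so [stock] = 0.1514 x 12.46 = 1.89 M.

1.89 M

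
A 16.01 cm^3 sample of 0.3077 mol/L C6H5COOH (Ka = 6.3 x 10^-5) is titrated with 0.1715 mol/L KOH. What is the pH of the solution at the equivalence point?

8.62

n(C6H5COOH) = 0.3077 x 0.01601 = 0.004926 mol; V(KOH) at equivalence = 0.004926/0.1715 = 0.02872 L.
At equivalence all the acid is converted to C6H5COO-; total volume = 0.01601 + 0.02872 = 0.04473 L, so [C6H5COO-] = 0.004926/0.04473 = 0.1101 M.
Kb = Kw/Ka = 1.0e-14 / 6.3 x 10^-5 = 1.59e-10.
[OH^-] = sqrt(Kb x [C6H5COO-]) = sqrt(1.59e-10 x 0.1101) = 4.18e-6 M.
pOH = 5.38, so pH = 14.00 - 5.38 = 8.62.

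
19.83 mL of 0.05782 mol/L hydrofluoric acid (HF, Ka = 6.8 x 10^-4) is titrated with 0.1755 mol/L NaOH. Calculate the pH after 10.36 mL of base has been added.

12.35

n(acid) = 0.05782 x 0.01983 = 0.001147 mol; n(NaOH) added = 0.1755 x 0.01036 = 0.001818 mol.
Base is in excess by 0.001818 - 0.001147 = 0.0006716 mol in a total volume of 0.03019 L.
[OH^-] = 0.0006716/0.03019 = 0.02225 M, so pOH = 1.65 and pH = 14.00 - 1.65 = 12.35.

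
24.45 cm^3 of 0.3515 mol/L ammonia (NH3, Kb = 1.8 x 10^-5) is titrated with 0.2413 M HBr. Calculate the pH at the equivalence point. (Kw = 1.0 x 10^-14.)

5.05

n(NH3) = 0.3515 x 0.02445 = 0.008594 mol; V(HBr) at equivalence = 0.008594/0.2413 = 0.03562 L.
At equivalence the base is fully converted to NH4+; total volume = 0.06007 L, so [NH4+] = 0.008594/0.06007 = 0.1431 M.
Ka(NH4+) = Kw/Kb = 1.0e-14 / 1.8 x 10^-5 = 5.56e-10.
[H^+] = sqrt(Ka x [NH4+]) = sqrt(5.56e-10 x 0.1431) = 8.92e-6 M.
pH = -log(8.92e-6) = 5.05.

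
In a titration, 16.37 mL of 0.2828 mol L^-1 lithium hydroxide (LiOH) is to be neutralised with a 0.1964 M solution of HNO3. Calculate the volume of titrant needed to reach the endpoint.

23.6 mL

n(LiOH) = 0.2828 mol/L x 0.01637 L = 0.004629 mol.
At equivalence n(HNO3) = n(LiOH) = 0.004629 mol.
V(HNO3) = 0.004629 / 0.1964 = 0.02357 L = 23.6 mL.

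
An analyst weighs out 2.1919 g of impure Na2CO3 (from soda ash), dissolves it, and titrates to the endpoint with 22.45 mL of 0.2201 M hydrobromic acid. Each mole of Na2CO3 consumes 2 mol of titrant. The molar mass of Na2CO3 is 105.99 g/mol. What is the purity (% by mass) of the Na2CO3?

11.9%

n(HBr) = 0.2201 x 0.02245 = 0.004941 mol.
n(Na2CO3) = 0.004941 / 2 = 0.002471 mol.
mass of Na2CO3 = 0.002471 x 105.99 = 0.2619 g.
% purity = 0.2619 / 2.1919 x 100 = 11.9%.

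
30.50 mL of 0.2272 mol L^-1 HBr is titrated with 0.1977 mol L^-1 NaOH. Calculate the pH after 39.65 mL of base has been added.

n(acid) = 0.2272 x 0.03050 = 0.006930 mol; n(NaOH) added = 0.1977 x 0.03965 = 0.007839 mol.
Base is in excess by 0.007839 - 0.006930 = 0.0009092 mol in a total volume of 0.07015 L.
[OH^-] = 0.0009092/0.07015 = 0.01296 M, so pOH = 1.89 and pH = 14.00 - 1.89 = 12.11.

12.11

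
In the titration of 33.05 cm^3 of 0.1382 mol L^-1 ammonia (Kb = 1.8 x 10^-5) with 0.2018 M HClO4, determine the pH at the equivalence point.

n(NH3) = 0.1382 x 0.03305 = 0.004568 mol; V(HClO4) at equivalence = 0.004568/0.2018 = 0.02263 L.
At equivalence the base is fully converted to NH4+; total volume = 0.05568 L, so [NH4+] = 0.004568/0.05568 = 0.08203 M.
Ka(NH4+) = Kw/Kb = 1.0e-14 / 1.8 x 10^-5 = 5.56e-10.
[H^+] = sqrt(Ka x [NH4+]) = sqrt(5.56e-10 x 0.08203) = 6.75e-6 M.
pH = -log(6.75e-6) = 5.17.

5.17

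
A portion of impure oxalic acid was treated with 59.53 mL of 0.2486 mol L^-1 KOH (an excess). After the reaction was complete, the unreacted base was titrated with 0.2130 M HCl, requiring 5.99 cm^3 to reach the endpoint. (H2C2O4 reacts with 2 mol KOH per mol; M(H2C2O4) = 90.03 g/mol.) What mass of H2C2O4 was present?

0.609 g

Total n(KOH) added = 0.2486 x 0.05953 = 0.01480 mol.
n(HCl) used = 0.2130 x 0.005990 = 0.001276 mol, which equals the excess n(KOH).
So n(KOH) consumed by the sample = 0.01480 - 0.001276 = 0.01352 mol.
n(H2C2O4) = 0.01352 / 2 = 0.006762 mol.
mass = 0.006762 mol x 90.03 g/mol = 0.609 g.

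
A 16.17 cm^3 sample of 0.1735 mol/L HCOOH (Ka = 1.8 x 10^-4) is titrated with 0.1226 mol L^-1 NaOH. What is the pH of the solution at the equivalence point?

8.30

n(HCOOH) = 0.1735 x 0.01617 = 0.002805 mol; V(NaOH) at equivalence = 0.002805/0.1226 = 0.02288 L.
At equivalence all the acid is converted to HCOO-; total volume = 0.01617 + 0.02288 = 0.03905 L, so [HCOO-] = 0.002805/0.03905 = 0.07184 M.
Kb = Kw/Ka = 1.0e-14 / 1.8 x 10^-4 = 5.56e-11.
[OH^-] = sqrt(Kb x [HCOO-]) = sqrt(5.56e-11 x 0.07184) = 2.00e-6 M.
pOH = 5.70, so pH = 14.00 - 5.70 = 8.30.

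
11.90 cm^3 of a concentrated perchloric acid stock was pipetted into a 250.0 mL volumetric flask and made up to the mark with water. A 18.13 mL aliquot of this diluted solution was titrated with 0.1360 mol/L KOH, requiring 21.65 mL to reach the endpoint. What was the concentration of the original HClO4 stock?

n(KOH) = 0.1360 x 0.02165 = 0.002944 mol.
n(HClO4) in the aliquot = 0.002944 mol.
[diluted HClO4] = 0.002944 / 0.01813 = 0.1624 M.
Dilution factor = 250.0/11.90 = 21.01, so [stock] = 0.1624 x 21.01 = 3.41 M.

3.41 M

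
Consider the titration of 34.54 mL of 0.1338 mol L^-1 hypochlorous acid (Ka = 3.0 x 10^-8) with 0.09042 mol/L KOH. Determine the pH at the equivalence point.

10.13

n(HClO) = 0.1338 x 0.03454 = 0.004621 mol; V(KOH) at equivalence = 0.004621/0.09042 = 0.05111 L.
At equivalence all the acid is converted to ClO-; total volume = 0.03454 + 0.05111 = 0.08565 L, so [ClO-] = 0.004621/0.08565 = 0.05396 M.
Kb = Kw/Ka = 1.0e-14 / 3.0 x 10^-8 = 3.33e-7.
[OH^-] = sqrt(Kb x [ClO-]) = sqrt(3.33e-7 x 0.05396) = 0.000134 M.
pOH = 3.87, so pH = 14.00 - 3.87 = 10.13.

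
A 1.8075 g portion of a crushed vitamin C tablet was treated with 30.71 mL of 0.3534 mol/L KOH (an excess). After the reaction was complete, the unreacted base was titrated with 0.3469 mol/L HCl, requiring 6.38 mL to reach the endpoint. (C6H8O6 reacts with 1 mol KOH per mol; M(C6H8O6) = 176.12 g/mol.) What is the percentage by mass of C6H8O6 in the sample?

84.2%

Total n(KOH) added = 0.3534 x 0.03071 = 0.01085 mol.
n(HCl) used = 0.3469 x 0.006380 = 0.002213 mol, which equals the excess n(KOH).
So n(KOH) consumed by the sample = 0.01085 - 0.002213 = 0.008640 mol.
n(C6H8O6) = 0.008640 / 1 = 0.008640 mol.
mass C6H8O6 = 0.008640 x 176.12 = 1.522 g, so %C6H8O6 = 1.522/1.8075 x 100 = 84.2%.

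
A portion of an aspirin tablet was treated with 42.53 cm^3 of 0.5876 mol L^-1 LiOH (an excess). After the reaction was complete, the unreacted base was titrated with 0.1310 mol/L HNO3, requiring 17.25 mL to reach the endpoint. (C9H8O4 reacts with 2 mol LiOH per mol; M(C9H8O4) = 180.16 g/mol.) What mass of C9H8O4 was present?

2.05 g

Total n(LiOH) added = 0.5876 x 0.04253 = 0.02499 mol.
n(HNO3) used = 0.1310 x 0.01725 = 0.002260 mol, which equals the excess n(LiOH).
So n(LiOH) consumed by the sample = 0.02499 - 0.002260 = 0.02273 mol.
n(C9H8O4) = 0.02273 / 2 = 0.01137 mol.
mass = 0.01137 mol x 180.16 g/mol = 2.05 g.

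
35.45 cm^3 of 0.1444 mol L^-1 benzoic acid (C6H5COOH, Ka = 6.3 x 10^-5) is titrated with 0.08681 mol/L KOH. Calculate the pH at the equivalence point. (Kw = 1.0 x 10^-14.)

8.47

n(C6H5COOH) = 0.1444 x 0.03545 = 0.005119 mol; V(KOH) at equivalence = 0.005119/0.08681 = 0.05897 L.
At equivalence all the acid is converted to C6H5COO-; total volume = 0.03545 + 0.05897 = 0.09442 L, so [C6H5COO-] = 0.005119/0.09442 = 0.05422 M.
Kb = Kw/Ka = 1.0e-14 / 6.3 x 10^-5 = 1.59e-10.
[OH^-] = sqrt(Kb x [C6H5COO-]) = sqrt(1.59e-10 x 0.05422) = 2.93e-6 M.
pOH = 5.53, so pH = 14.00 - 5.53 = 8.47.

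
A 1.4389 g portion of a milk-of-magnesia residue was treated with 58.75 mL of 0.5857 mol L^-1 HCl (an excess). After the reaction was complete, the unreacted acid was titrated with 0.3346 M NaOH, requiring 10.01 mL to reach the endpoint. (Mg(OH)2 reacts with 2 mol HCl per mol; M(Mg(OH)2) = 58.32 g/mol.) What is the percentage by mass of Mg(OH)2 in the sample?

Total n(HCl) added = 0.5857 x 0.05875 = 0.03441 mol.
n(NaOH) used = 0.3346 x 0.01001 = 0.003349 mol, which equals the excess n(HCl).
So n(HCl) consumed by the sample = 0.03441 - 0.003349 = 0.03106 mol.
n(Mg(OH)2) = 0.03106 / 2 = 0.01553 mol.
mass Mg(OH)2 = 0.01553 x 58.32 = 0.9057 g, so %Mg(OH)2 = 0.9057/1.4389 x 100 = 62.9%.

62.9%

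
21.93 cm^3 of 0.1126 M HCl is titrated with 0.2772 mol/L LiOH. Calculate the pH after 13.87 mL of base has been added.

12.58

n(acid) = 0.1126 x 0.02193 = 0.002469 mol; n(LiOH) added = 0.2772 x 0.01387 = 0.003845 mol.
Base is in excess by 0.003845 - 0.002469 = 0.001375 mol in a total volume of 0.03580 L.
[OH^-] = 0.001375/0.03580 = 0.03842 M, so pOH = 1.42 and pH = 14.00 - 1.42 = 12.58.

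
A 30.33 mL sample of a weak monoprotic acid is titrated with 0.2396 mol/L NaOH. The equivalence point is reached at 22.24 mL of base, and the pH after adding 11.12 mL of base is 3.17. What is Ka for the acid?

6.8 x 10^-4

11.12 mL is half of the equivalence volume, so this is the half-equivalence point where [HA] = [A^-].
At half-equivalence pH = pKa, so pKa = 3.17.
Ka = 10^(-3.17) = 6.8 x 10^-4.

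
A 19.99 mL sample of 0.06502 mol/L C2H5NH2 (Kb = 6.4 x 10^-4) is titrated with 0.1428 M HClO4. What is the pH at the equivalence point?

n(C2H5NH2) = 0.06502 x 0.01999 = 0.001300 mol; V(HClO4) at equivalence = 0.001300/0.1428 = 0.009102 L.
At equivalence the base is fully converted to C2H5NH3+; total volume = 0.02909 L, so [C2H5NH3+] = 0.001300/0.02909 = 0.04468 M.
Ka(C2H5NH3+) = Kw/Kb = 1.0e-14 / 6.4 x 10^-4 = 1.56e-11.
[H^+] = sqrt(Ka x [C2H5NH3+]) = sqrt(1.56e-11 x 0.04468) = 8.36e-7 M.
pH = -log(8.36e-7) = 6.08.

6.08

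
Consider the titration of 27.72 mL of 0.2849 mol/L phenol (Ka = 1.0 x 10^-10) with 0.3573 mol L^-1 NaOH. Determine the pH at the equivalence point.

11.60

n(C6H5OH) = 0.2849 x 0.02772 = 0.007897 mol; V(NaOH) at equivalence = 0.007897/0.3573 = 0.02210 L.
At equivalence all the acid is converted to C6H5O-; total volume = 0.02772 + 0.02210 = 0.04982 L, so [C6H5O-] = 0.007897/0.04982 = 0.1585 M.
Kb = Kw/Ka = 1.0e-14 / 1.0 x 10^-10 = 0.000100.
[OH^-] = sqrt(Kb x [C6H5O-]) = sqrt(0.000100 x 0.1585) = 0.00398 M.
pOH = 2.40, so pH = 14.00 - 2.40 = 11.60.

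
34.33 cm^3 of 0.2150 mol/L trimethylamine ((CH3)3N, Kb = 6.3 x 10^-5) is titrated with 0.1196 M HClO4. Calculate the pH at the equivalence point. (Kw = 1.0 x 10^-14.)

n((CH3)3N) = 0.2150 x 0.03433 = 0.007381 mol; V(HClO4) at equivalence = 0.007381/0.1196 = 0.06171 L.
At equivalence the base is fully converted to (CH3)3NH+; total volume = 0.09604 L, so [(CH3)3NH+] = 0.007381/0.09604 = 0.07685 M.
Ka((CH3)3NH+) = Kw/Kb = 1.0e-14 / 6.3 x 10^-5 = 1.59e-10.
[H^+] = sqrt(Ka x [(CH3)3NH+]) = sqrt(1.59e-10 x 0.07685) = 3.49e-6 M.
pH = -log(3.49e-6) = 5.46.

5.46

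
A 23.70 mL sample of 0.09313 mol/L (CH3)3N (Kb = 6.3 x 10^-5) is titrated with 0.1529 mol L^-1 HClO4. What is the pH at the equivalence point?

5.52

n((CH3)3N) = 0.09313 x 0.02370 = 0.002207 mol; V(HClO4) at equivalence = 0.002207/0.1529 = 0.01444 L.
At equivalence the base is fully converted to (CH3)3NH+; total volume = 0.03814 L, so [(CH3)3NH+] = 0.002207/0.03814 = 0.05788 M.
Ka((CH3)3NH+) = Kw/Kb = 1.0e-14 / 6.3 x 10^-5 = 1.59e-10.
[H^+] = sqrt(Ka x [(CH3)3NH+]) = sqrt(1.59e-10 x 0.05788) = 3.03e-6 M.
pH = -log(3.03e-6) = 5.52.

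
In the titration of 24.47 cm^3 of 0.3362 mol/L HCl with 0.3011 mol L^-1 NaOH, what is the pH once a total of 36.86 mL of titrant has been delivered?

12.67

n(acid) = 0.3362 x 0.02447 = 0.008227 mol; n(NaOH) added = 0.3011 x 0.03686 = 0.01110 mol.
Base is in excess by 0.01110 - 0.008227 = 0.002872 mol in a total volume of 0.06133 L.
[OH^-] = 0.002872/0.06133 = 0.04682 M, so pOH = 1.33 and pH = 14.00 - 1.33 = 12.67.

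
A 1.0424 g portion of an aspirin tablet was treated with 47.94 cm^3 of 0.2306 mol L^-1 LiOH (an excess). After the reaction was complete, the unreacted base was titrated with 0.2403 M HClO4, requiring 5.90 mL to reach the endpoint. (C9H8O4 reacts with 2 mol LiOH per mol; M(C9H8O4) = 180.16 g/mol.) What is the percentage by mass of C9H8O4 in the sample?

Total n(LiOH) added = 0.2306 x 0.04794 = 0.01105 mol.
n(HClO4) used = 0.2403 x 0.005900 = 0.001418 mol, which equals the excess n(LiOH).
So n(LiOH) consumed by the sample = 0.01105 - 0.001418 = 0.009637 mol.
n(C9H8O4) = 0.009637 / 2 = 0.004819 mol.
mass C9H8O4 = 0.004819 x 180.16 = 0.8681 g, so %C9H8O4 = 0.8681/1.0424 x 100 = 83.3%.

83.3%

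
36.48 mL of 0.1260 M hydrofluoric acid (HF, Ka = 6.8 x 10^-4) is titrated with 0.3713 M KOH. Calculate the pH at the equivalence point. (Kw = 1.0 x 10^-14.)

n(HF) = 0.1260 x 0.03648 = 0.004596 mol; V(KOH) at equivalence = 0.004596/0.3713 = 0.01238 L.
At equivalence all the acid is converted to F-; total volume = 0.03648 + 0.01238 = 0.04886 L, so [F-] = 0.004596/0.04886 = 0.09408 M.
Kb = Kw/Ka = 1.0e-14 / 6.8 x 10^-4 = 1.47e-11.
[OH^-] = sqrt(Kb x [F-]) = sqrt(1.47e-11 x 0.09408) = 1.18e-6 M.
pOH = 5.93, so pH = 14.00 - 5.93 = 8.07.

8.07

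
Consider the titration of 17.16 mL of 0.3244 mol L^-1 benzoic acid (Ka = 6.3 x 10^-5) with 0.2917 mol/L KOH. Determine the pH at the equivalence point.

n(C6H5COOH) = 0.3244 x 0.01716 = 0.005567 mol; V(KOH) at equivalence = 0.005567/0.2917 = 0.01908 L.
At equivalence all the acid is converted to C6H5COO-; total volume = 0.01716 + 0.01908 = 0.03624 L, so [C6H5COO-] = 0.005567/0.03624 = 0.1536 M.
Kb = Kw/Ka = 1.0e-14 / 6.3 x 10^-5 = 1.59e-10.
[OH^-] = sqrt(Kb x [C6H5COO-]) = sqrt(1.59e-10 x 0.1536) = 4.94e-6 M.
pOH = 5.31, so pH = 14.00 - 5.31 = 8.69.

8.69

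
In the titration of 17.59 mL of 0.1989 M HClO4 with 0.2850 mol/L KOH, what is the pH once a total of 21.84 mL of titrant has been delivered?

12.84

n(acid) = 0.1989 x 0.01759 = 0.003499 mol; n(KOH) added = 0.2850 x 0.02184 = 0.006224 mol.
Base is in excess by 0.006224 - 0.003499 = 0.002726 mol in a total volume of 0.03943 L.
[OH^-] = 0.002726/0.03943 = 0.06913 M, so pOH = 1.16 and pH = 14.00 - 1.16 = 12.84.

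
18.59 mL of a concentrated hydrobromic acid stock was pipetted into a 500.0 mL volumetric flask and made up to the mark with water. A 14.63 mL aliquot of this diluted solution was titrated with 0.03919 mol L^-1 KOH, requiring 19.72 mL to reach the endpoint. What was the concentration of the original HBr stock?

n(KOH) = 0.03919 x 0.01972 = 0.0007728 mol.
n(HBr) in the aliquot = 0.0007728 mol.
[diluted HBr] = 0.0007728 / 0.01463 = 0.05282 M.
Dilution factor = 500.0/18.59 = 26.90, so [stock] = 0.05282 x 26.90 = 1.42 M.

1.42 M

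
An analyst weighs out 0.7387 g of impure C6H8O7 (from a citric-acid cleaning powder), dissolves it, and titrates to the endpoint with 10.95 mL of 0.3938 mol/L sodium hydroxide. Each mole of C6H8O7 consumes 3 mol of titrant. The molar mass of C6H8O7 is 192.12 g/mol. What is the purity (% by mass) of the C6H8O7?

37.4%

n(NaOH) = 0.3938 x 0.01095 = 0.004312 mol.
n(C6H8O7) = 0.004312 / 3 = 0.001437 mol.
mass of C6H8O7 = 0.001437 x 192.12 = 0.2761 g.
% purity = 0.2761 / 0.7387 x 100 = 37.4%.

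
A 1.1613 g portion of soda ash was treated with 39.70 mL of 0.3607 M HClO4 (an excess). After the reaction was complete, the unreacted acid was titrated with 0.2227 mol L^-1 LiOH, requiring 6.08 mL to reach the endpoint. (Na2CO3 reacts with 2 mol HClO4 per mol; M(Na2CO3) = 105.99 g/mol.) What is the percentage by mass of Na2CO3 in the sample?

59.2%

Total n(HClO4) added = 0.3607 x 0.03970 = 0.01432 mol.
n(LiOH) used = 0.2227 x 0.006080 = 0.001354 mol, which equals the excess n(HClO4).
So n(HClO4) consumed by the sample = 0.01432 - 0.001354 = 0.01297 mol.
n(Na2CO3) = 0.01297 / 2 = 0.006483 mol.
mass Na2CO3 = 0.006483 x 105.99 = 0.6871 g, so %Na2CO3 = 0.6871/1.1613 x 100 = 59.2%.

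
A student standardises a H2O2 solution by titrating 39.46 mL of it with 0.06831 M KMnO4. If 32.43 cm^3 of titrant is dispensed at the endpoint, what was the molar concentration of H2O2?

0.140 M

n(KMnO4) = 0.06831 x 0.03243 = 0.002215 mol.
From the balanced equation, 2 mol KMnO4 reacts with 5 mol H2O2, so n(H2O2) = 0.002215 x 5/2 = 0.005538 mol.
[H2O2] = 0.005538 / 0.03946 L = 0.140 M.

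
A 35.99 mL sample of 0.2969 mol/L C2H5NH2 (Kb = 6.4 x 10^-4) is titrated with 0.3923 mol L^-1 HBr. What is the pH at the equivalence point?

n(C2H5NH2) = 0.2969 x 0.03599 = 0.01069 mol; V(HBr) at equivalence = 0.01069/0.3923 = 0.02724 L.
At equivalence the base is fully converted to C2H5NH3+; total volume = 0.06323 L, so [C2H5NH3+] = 0.01069/0.06323 = 0.1690 M.
Ka(C2H5NH3+) = Kw/Kb = 1.0e-14 / 6.4 x 10^-4 = 1.56e-11.
[H^+] = sqrt(Ka x [C2H5NH3+]) = sqrt(1.56e-11 x 0.1690) = 1.62e-6 M.
pH = -log(1.62e-6) = 5.79.

5.79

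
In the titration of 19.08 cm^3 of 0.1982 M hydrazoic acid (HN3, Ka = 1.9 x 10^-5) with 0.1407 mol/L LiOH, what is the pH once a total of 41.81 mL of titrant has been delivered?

n(acid) = 0.1982 x 0.01908 = 0.003782 mol; n(LiOH) added = 0.1407 x 0.04181 = 0.005883 mol.
Base is in excess by 0.005883 - 0.003782 = 0.002101 mol in a total volume of 0.06089 L.
[OH^-] = 0.002101/0.06089 = 0.03451 M, so pOH = 1.46 and pH = 14.00 - 1.46 = 12.54.

12.54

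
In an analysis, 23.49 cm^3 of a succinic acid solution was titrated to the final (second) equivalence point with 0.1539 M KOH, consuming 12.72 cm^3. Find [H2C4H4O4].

0.0417 M

n(KOH) = 0.1539 x 0.01272 = 0.001958 mol.
At the final (second) equivalence point, 2 mol OH^- react per mol H2C4H4O4, so n(H2C4H4O4) = 0.001958 / 2 = 0.0009788 mol.
[H2C4H4O4] = 0.0009788 / 0.02349 L = 0.0417 M.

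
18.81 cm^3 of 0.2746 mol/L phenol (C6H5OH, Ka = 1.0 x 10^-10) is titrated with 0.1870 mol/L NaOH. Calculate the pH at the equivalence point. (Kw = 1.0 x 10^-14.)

n(C6H5OH) = 0.2746 x 0.01881 = 0.005165 mol; V(NaOH) at equivalence = 0.005165/0.1870 = 0.02762 L.
At equivalence all the acid is converted to C6H5O-; total volume = 0.01881 + 0.02762 = 0.04643 L, so [C6H5O-] = 0.005165/0.04643 = 0.1112 M.
Kb = Kw/Ka = 1.0e-14 / 1.0 x 10^-10 = 0.000100.
[OH^-] = sqrt(Kb x [C6H5O-]) = sqrt(0.000100 x 0.1112) = 0.00334 M.
pOH = 2.48, so pH = 14.00 - 2.48 = 11.52.

11.52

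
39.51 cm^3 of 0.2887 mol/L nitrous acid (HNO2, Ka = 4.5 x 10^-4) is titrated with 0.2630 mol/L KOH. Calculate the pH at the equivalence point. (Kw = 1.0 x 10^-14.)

n(HNO2) = 0.2887 x 0.03951 = 0.01141 mol; V(KOH) at equivalence = 0.01141/0.2630 = 0.04337 L.
At equivalence all the acid is converted to NO2-; total volume = 0.03951 + 0.04337 = 0.08288 L, so [NO2-] = 0.01141/0.08288 = 0.1376 M.
Kb = Kw/Ka = 1.0e-14 / 4.5 x 10^-4 = 2.22e-11.
[OH^-] = sqrt(Kb x [NO2-]) = sqrt(2.22e-11 x 0.1376) = 1.75e-6 M.
pOH = 5.76, so pH = 14.00 - 5.76 = 8.24.

8.24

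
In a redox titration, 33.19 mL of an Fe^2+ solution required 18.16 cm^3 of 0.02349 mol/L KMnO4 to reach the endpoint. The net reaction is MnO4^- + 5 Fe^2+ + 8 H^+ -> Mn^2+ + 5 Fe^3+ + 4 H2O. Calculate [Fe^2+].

0.0643 M

n(KMnO4) = 0.02349 x 0.01816 = 0.0004266 mol.
From the balanced equation, 1 mol KMnO4 reacts with 5 mol Fe^2+, so n(Fe^2+) = 0.0004266 x 5/1 = 0.002133 mol.
[Fe^2+] = 0.002133 / 0.03319 L = 0.0643 M.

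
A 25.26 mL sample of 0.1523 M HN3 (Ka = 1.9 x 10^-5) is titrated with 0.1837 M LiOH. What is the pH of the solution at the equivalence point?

8.82

n(HN3) = 0.1523 x 0.02526 = 0.003847 mol; V(LiOH) at equivalence = 0.003847/0.1837 = 0.02094 L.
At equivalence all the acid is converted to N3-; total volume = 0.02526 + 0.02094 = 0.04620 L, so [N3-] = 0.003847/0.04620 = 0.08327 M.
Kb = Kw/Ka = 1.0e-14 / 1.9 x 10^-5 = 5.26e-10.
[OH^-] = sqrt(Kb x [N3-]) = sqrt(5.26e-10 x 0.08327) = 6.62e-6 M.
pOH = 5.18, so pH = 14.00 - 5.18 = 8.82.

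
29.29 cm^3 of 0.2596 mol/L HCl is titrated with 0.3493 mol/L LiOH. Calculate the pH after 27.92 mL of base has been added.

12.57

n(acid) = 0.2596 x 0.02929 = 0.007604 mol; n(LiOH) added = 0.3493 x 0.02792 = 0.009752 mol.
Base is in excess by 0.009752 - 0.007604 = 0.002149 mol in a total volume of 0.05721 L.
[OH^-] = 0.002149/0.05721 = 0.03756 M, so pOH = 1.43 and pH = 14.00 - 1.43 = 12.57.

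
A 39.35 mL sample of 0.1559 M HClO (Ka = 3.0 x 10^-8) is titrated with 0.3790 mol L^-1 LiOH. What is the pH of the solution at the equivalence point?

n(HClO) = 0.1559 x 0.03935 = 0.006135 mol; V(LiOH) at equivalence = 0.006135/0.3790 = 0.01619 L.
At equivalence all the acid is converted to ClO-; total volume = 0.03935 + 0.01619 = 0.05554 L, so [ClO-] = 0.006135/0.05554 = 0.1105 M.
Kb = Kw/Ka = 1.0e-14 / 3.0 x 10^-8 = 3.33e-7.
[OH^-] = sqrt(Kb x [ClO-]) = sqrt(3.33e-7 x 0.1105) = 0.000192 M.
pOH = 3.72, so pH = 14.00 - 3.72 = 10.28.

10.28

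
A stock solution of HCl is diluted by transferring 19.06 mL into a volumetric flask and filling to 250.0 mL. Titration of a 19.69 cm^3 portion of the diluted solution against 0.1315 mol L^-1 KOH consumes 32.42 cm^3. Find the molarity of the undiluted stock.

2.84 M

n(KOH) = 0.1315 x 0.03242 = 0.004263 mol.
n(HCl) in the aliquot = 0.004263 mol.
[diluted HCl] = 0.004263 / 0.01969 = 0.2165 M.
Dilution factor = 250.0/19.06 = 13.12, so [stock] = 0.2165 x 13.12 = 2.84 M.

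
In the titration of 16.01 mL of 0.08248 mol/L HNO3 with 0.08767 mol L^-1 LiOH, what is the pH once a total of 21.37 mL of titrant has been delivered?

12.17

n(acid) = 0.08248 x 0.01601 = 0.001321 mol; n(LiOH) added = 0.08767 x 0.02137 = 0.001874 mol.
Base is in excess by 0.001874 - 0.001321 = 0.0005530 mol in a total volume of 0.03738 L.
[OH^-] = 0.0005530/0.03738 = 0.01479 M, so pOH = 1.83 and pH = 14.00 - 1.83 = 12.17.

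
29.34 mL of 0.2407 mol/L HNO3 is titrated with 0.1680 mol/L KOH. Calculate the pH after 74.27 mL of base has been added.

12.72

n(acid) = 0.2407 x 0.02934 = 0.007062 mol; n(KOH) added = 0.1680 x 0.07427 = 0.01248 mol.
Base is in excess by 0.01248 - 0.007062 = 0.005415 mol in a total volume of 0.1036 L.
[OH^-] = 0.005415/0.1036 = 0.05227 M, so pOH = 1.28 and pH = 14.00 - 1.28 = 12.72.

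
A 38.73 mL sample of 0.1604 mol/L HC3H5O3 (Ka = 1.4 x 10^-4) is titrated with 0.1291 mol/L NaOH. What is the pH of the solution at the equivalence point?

8.35

n(HC3H5O3) = 0.1604 x 0.03873 = 0.006212 mol; V(NaOH) at equivalence = 0.006212/0.1291 = 0.04812 L.
At equivalence all the acid is converted to C3H5O3-; total volume = 0.03873 + 0.04812 = 0.08685 L, so [C3H5O3-] = 0.006212/0.08685 = 0.07153 M.
Kb = Kw/Ka = 1.0e-14 / 1.4 x 10^-4 = 7.14e-11.
[OH^-] = sqrt(Kb x [C3H5O3-]) = sqrt(7.14e-11 x 0.07153) = 2.26e-6 M.
pOH = 5.65, so pH = 14.00 - 5.65 = 8.35.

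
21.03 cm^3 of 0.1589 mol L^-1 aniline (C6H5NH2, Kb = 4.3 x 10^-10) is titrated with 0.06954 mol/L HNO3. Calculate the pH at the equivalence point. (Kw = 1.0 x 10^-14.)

n(C6H5NH2) = 0.1589 x 0.02103 = 0.003342 mol; V(HNO3) at equivalence = 0.003342/0.06954 = 0.04805 L.
At equivalence the base is fully converted to C6H5NH3+; total volume = 0.06908 L, so [C6H5NH3+] = 0.003342/0.06908 = 0.04837 M.
Ka(C6H5NH3+) = Kw/Kb = 1.0e-14 / 4.3 x 10^-10 = 2.33e-5.
[H^+] = sqrt(Ka x [C6H5NH3+]) = sqrt(2.33e-5 x 0.04837) = 0.00106 M.
pH = -log(0.00106) = 2.97.

2.97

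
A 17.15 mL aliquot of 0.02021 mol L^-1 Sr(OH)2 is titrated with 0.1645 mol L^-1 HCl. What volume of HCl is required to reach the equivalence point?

4.21 mL

n(Sr(OH)2) = 0.02021 mol/L x 0.01715 L = 0.0003466 mol.
The neutralisation is 1 Sr(OH)2 : 2 HCl, so n(HCl) = 0.0003466 x 2/1 = 0.0006932 mol.
V(HCl) = 0.0006932 / 0.1645 = 0.004214 L = 4.21 mL.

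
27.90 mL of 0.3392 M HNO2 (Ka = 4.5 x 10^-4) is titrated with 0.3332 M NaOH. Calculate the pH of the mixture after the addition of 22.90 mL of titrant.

Initial n(HNO2) = 0.3392 x 0.02790 = 0.009464 mol.
n(NaOH) added = 0.3332 x 0.02290 = 0.007630 mol, converting that many moles of HNO2 to NO2-.
Remaining n(HNO2) = 0.001833 mol; n(NO2-) = 0.007630 mol.
By Henderson-Hasselbalch, pH = pKa + log([A^-]/[HA]) = 3.35 + log(0.007630/0.001833) = 3.35 + (+0.62) = 3.97.

3.97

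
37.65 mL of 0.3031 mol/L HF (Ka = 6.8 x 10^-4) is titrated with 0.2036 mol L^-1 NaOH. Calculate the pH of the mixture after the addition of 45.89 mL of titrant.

Initial n(HF) = 0.3031 x 0.03765 = 0.01141 mol.
n(NaOH) added = 0.2036 x 0.04589 = 0.009343 mol, converting that many moles of HF to F-.
Remaining n(HF) = 0.002069 mol; n(F-) = 0.009343 mol.
By Henderson-Hasselbalch, pH = pKa + log([A^-]/[HA]) = 3.17 + log(0.009343/0.002069) = 3.17 + (+0.65) = 3.82.

3.82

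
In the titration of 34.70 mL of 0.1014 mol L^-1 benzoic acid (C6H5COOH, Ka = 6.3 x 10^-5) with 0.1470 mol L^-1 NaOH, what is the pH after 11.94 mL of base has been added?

Initial n(C6H5COOH) = 0.1014 x 0.03470 = 0.003519 mol.
n(NaOH) added = 0.1470 x 0.01194 = 0.001755 mol, converting that many moles of C6H5COOH to C6H5COO-.
Remaining n(C6H5COOH) = 0.001763 mol; n(C6H5COO-) = 0.001755 mol.
By Henderson-Hasselbalch, pH = pKa + log([A^-]/[HA]) = 4.20 + log(0.001755/0.001763) = 4.20 + (-0.00) = 4.20.

4.20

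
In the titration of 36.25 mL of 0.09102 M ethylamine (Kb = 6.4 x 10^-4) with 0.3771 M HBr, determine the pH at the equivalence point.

5.97

n(C2H5NH2) = 0.09102 x 0.03625 = 0.003299 mol; V(HBr) at equivalence = 0.003299/0.3771 = 0.008750 L.
At equivalence the base is fully converted to C2H5NH3+; total volume = 0.04500 L, so [C2H5NH3+] = 0.003299/0.04500 = 0.07332 M.
Ka(C2H5NH3+) = Kw/Kb = 1.0e-14 / 6.4 x 10^-4 = 1.56e-11.
[H^+] = sqrt(Ka x [C2H5NH3+]) = sqrt(1.56e-11 x 0.07332) = 1.07e-6 M.
pH = -log(1.07e-6) = 5.97.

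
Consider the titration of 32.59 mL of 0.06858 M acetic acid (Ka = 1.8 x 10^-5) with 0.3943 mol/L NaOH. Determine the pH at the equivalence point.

n(CH3COOH) = 0.06858 x 0.03259 = 0.002235 mol; V(NaOH) at equivalence = 0.002235/0.3943 = 0.005668 L.
At equivalence all the acid is converted to CH3COO-; total volume = 0.03259 + 0.005668 = 0.03826 L, so [CH3COO-] = 0.002235/0.03826 = 0.05842 M.
Kb = Kw/Ka = 1.0e-14 / 1.8 x 10^-5 = 5.56e-10.
[OH^-] = sqrt(Kb x [CH3COO-]) = sqrt(5.56e-10 x 0.05842) = 5.70e-6 M.
pOH = 5.24, so pH = 14.00 - 5.24 = 8.76.

8.76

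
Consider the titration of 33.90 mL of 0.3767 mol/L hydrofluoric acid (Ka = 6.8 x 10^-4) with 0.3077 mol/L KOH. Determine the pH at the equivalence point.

8.20

n(HF) = 0.3767 x 0.03390 = 0.01277 mol; V(KOH) at equivalence = 0.01277/0.3077 = 0.04150 L.
At equivalence all the acid is converted to F-; total volume = 0.03390 + 0.04150 = 0.07540 L, so [F-] = 0.01277/0.07540 = 0.1694 M.
Kb = Kw/Ka = 1.0e-14 / 6.8 x 10^-4 = 1.47e-11.
[OH^-] = sqrt(Kb x [F-]) = sqrt(1.47e-11 x 0.1694) = 1.58e-6 M.
pOH = 5.80, so pH = 14.00 - 5.80 = 8.20.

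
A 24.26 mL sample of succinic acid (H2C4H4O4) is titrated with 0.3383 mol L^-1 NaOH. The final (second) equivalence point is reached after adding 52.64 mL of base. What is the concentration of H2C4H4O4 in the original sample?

0.367 M

n(NaOH) = 0.3383 x 0.05264 = 0.01781 mol.
At the final (second) equivalence point, 2 mol OH^- react per mol H2C4H4O4, so n(H2C4H4O4) = 0.01781 / 2 = 0.008904 mol.
[H2C4H4O4] = 0.008904 / 0.02426 L = 0.367 M.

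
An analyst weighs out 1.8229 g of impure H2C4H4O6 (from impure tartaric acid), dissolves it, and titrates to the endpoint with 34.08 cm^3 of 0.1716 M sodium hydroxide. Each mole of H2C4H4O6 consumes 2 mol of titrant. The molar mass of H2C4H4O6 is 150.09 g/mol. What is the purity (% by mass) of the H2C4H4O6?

n(NaOH) = 0.1716 x 0.03408 = 0.005848 mol.
n(H2C4H4O6) = 0.005848 / 2 = 0.002924 mol.
mass of H2C4H4O6 = 0.002924 x 150.09 = 0.4389 g.
% purity = 0.4389 / 1.8229 x 100 = 24.1%.

24.1%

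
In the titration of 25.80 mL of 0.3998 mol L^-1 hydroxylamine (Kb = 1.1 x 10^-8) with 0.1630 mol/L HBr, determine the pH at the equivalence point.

3.49

n(NH2OH) = 0.3998 x 0.02580 = 0.01031 mol; V(HBr) at equivalence = 0.01031/0.1630 = 0.06328 L.
At equivalence the base is fully converted to NH3OH+; total volume = 0.08908 L, so [NH3OH+] = 0.01031/0.08908 = 0.1158 M.
Ka(NH3OH+) = Kw/Kb = 1.0e-14 / 1.1 x 10^-8 = 9.09e-7.
[H^+] = sqrt(Ka x [NH3OH+]) = sqrt(9.09e-7 x 0.1158) = 0.000324 M.
pH = -log(0.000324) = 3.49.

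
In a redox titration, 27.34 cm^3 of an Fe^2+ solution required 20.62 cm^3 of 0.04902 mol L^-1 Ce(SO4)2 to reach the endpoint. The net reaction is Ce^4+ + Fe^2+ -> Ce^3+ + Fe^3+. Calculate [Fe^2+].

0.0370 M

n(Ce(SO4)2) = 0.04902 x 0.02062 = 0.001011 mol.
From the balanced equation, 1 mol Ce(SO4)2 reacts with 1 mol Fe^2+, so n(Fe^2+) = 0.001011 x 1/1 = 0.001011 mol.
[Fe^2+] = 0.001011 / 0.02734 L = 0.0370 M.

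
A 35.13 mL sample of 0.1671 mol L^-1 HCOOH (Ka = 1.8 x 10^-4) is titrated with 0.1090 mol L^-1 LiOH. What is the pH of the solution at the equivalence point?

n(HCOOH) = 0.1671 x 0.03513 = 0.005870 mol; V(LiOH) at equivalence = 0.005870/0.1090 = 0.05386 L.
At equivalence all the acid is converted to HCOO-; total volume = 0.03513 + 0.05386 = 0.08899 L, so [HCOO-] = 0.005870/0.08899 = 0.06597 M.
Kb = Kw/Ka = 1.0e-14 / 1.8 x 10^-4 = 5.56e-11.
[OH^-] = sqrt(Kb x [HCOO-]) = sqrt(5.56e-11 x 0.06597) = 1.91e-6 M.
pOH = 5.72, so pH = 14.00 - 5.72 = 8.28.

8.28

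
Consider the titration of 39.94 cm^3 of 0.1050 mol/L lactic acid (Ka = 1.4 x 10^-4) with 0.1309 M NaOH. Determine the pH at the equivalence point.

n(HC3H5O3) = 0.1050 x 0.03994 = 0.004194 mol; V(NaOH) at equivalence = 0.004194/0.1309 = 0.03204 L.
At equivalence all the acid is converted to C3H5O3-; total volume = 0.03994 + 0.03204 = 0.07198 L, so [C3H5O3-] = 0.004194/0.07198 = 0.05826 M.
Kb = Kw/Ka = 1.0e-14 / 1.4 x 10^-4 = 7.14e-11.
[OH^-] = sqrt(Kb x [C3H5O3-]) = sqrt(7.14e-11 x 0.05826) = 2.04e-6 M.
pOH = 5.69, so pH = 14.00 - 5.69 = 8.31.

8.31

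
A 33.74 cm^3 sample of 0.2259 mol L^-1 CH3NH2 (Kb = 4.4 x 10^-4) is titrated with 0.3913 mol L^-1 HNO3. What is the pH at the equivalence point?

5.74

n(CH3NH2) = 0.2259 x 0.03374 = 0.007622 mol; V(HNO3) at equivalence = 0.007622/0.3913 = 0.01948 L.
At equivalence the base is fully converted to CH3NH3+; total volume = 0.05322 L, so [CH3NH3+] = 0.007622/0.05322 = 0.1432 M.
Ka(CH3NH3+) = Kw/Kb = 1.0e-14 / 4.4 x 10^-4 = 2.27e-11.
[H^+] = sqrt(Ka x [CH3NH3+]) = sqrt(2.27e-11 x 0.1432) = 1.80e-6 M.
pH = -log(1.80e-6) = 5.74.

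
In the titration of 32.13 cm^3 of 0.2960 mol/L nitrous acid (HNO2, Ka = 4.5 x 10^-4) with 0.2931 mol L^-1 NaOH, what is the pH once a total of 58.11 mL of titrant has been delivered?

12.92

n(acid) = 0.2960 x 0.03213 = 0.009510 mol; n(NaOH) added = 0.2931 x 0.05811 = 0.01703 mol.
Base is in excess by 0.01703 - 0.009510 = 0.007522 mol in a total volume of 0.09024 L.
[OH^-] = 0.007522/0.09024 = 0.08335 M, so pOH = 1.08 and pH = 14.00 - 1.08 = 12.92.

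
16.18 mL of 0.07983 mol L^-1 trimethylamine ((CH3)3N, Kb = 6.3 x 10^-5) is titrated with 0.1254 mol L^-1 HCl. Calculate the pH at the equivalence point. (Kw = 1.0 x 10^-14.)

n((CH3)3N) = 0.07983 x 0.01618 = 0.001292 mol; V(HCl) at equivalence = 0.001292/0.1254 = 0.01030 L.
At equivalence the base is fully converted to (CH3)3NH+; total volume = 0.02648 L, so [(CH3)3NH+] = 0.001292/0.02648 = 0.04878 M.
Ka((CH3)3NH+) = Kw/Kb = 1.0e-14 / 6.3 x 10^-5 = 1.59e-10.
[H^+] = sqrt(Ka x [(CH3)3NH+]) = sqrt(1.59e-10 x 0.04878) = 2.78e-6 M.
pH = -log(2.78e-6) = 5.56.

5.56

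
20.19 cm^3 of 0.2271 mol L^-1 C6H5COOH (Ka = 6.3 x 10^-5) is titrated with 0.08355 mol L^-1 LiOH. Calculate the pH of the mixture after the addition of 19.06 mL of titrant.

3.93

Initial n(C6H5COOH) = 0.2271 x 0.02019 = 0.004585 mol.
n(LiOH) added = 0.08355 x 0.01906 = 0.001592 mol, converting that many moles of C6H5COOH to C6H5COO-.
Remaining n(C6H5COOH) = 0.002993 mol; n(C6H5COO-) = 0.001592 mol.
By Henderson-Hasselbalch, pH = pKa + log([A^-]/[HA]) = 4.20 + log(0.001592/0.002993) = 4.20 + (-0.27) = 3.93.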